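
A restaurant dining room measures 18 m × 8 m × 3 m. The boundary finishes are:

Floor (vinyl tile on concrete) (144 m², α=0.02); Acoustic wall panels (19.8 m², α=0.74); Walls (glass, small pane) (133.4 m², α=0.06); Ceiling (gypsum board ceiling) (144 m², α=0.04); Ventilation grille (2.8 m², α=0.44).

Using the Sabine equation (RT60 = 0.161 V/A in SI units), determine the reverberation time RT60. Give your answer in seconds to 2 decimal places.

2.14 s

Equivalent absorption area: A = 144×0.02 + 19.8×0.74 + 133.4×0.06 + 144×0.04 + 2.8×0.44 = 32.528 m².
Volume V = 18 × 8 × 3 = 432 m³.
T = 0.161 V/A = 0.161·432/32.528 = 2.14 s.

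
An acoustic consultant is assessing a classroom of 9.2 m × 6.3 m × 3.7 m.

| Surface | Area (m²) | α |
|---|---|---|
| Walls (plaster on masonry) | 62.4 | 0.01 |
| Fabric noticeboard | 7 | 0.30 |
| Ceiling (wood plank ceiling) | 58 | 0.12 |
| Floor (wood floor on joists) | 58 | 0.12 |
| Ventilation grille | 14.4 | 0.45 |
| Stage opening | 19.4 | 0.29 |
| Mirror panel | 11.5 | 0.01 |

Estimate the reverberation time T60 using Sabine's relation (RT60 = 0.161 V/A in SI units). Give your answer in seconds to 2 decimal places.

1.20 s

A = Σ Sᵢαᵢ = 62.4*0.01 + 7*0.30 + 58*0.12 + 58*0.12 + 14.4*0.45 + 19.4*0.29 + 11.5*0.01 = 28.865 sabins.
Volume V = 9.2 × 6.3 × 3.7 = 214.452 m³.
RT60 = 0.161 · V / A = 0.161 × 214.452 / 28.865 = 1.20 s.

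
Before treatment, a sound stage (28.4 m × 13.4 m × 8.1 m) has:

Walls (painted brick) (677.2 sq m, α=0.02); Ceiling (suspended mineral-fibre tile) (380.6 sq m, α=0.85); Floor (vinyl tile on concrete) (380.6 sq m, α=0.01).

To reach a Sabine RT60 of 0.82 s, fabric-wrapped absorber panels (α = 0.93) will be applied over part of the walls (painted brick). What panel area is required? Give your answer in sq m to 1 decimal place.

Total absorption A₁ = 677.2×0.02 + 380.6×0.85 + 380.6×0.01
  = 13.544 + 323.510 + 3.806 = 340.860 sq m sabins.
Required A₂ = 0.161·3082.536/0.82 = 605.230 sabins.
ΔA needed = 605.230 − 340.860 = 264.370 sabins.
Net gain per sq m: Δα = 0.93 − 0.02 = 0.91.
Area = ΔA/Δα = 264.370/0.91 = 290.5 sq m.

290.5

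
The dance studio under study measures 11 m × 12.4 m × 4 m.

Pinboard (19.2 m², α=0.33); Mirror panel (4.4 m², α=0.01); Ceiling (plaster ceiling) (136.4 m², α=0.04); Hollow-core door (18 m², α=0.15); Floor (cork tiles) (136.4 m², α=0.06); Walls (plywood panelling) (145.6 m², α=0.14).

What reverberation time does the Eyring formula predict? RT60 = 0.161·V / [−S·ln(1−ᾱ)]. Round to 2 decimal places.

1.94 s

Total surface area S = 19.2 + 4.4 + 136.4 + 18 + 136.4 + 145.6 = 460.0 m².
Σ(Sᵢαᵢ) = 19.2·0.33 + 4.4·0.01 + 136.4·0.04 + 18·0.15 + 136.4·0.06 + 145.6·0.14 = 43.104.
Mean coefficient ᾱ = A/S = 0.0937.
−S·ln(1−ᾱ) = −460.0 × ln(1 − 0.0937) = 45.257.
V = 11 × 12.4 × 4 = 545.6 m³.
T = 0.161·V/[−S·ln(1−ᾱ)] = 0.161·545.6/45.257 = 1.94 s.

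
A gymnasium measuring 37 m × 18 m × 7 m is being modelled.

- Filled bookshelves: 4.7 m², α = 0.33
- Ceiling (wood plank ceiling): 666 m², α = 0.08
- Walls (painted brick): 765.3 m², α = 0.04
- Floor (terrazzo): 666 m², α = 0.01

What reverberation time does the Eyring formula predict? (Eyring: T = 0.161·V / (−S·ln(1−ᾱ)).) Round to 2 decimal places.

S = Σ Sᵢ = 2102.0 m².
Σ(Sᵢαᵢ) = 4.7·0.33 + 666·0.08 + 765.3·0.04 + 666·0.01 = 92.103.
Mean coefficient ᾱ = A/S = 0.0438.
Eyring denominator: −S ln(1−ᾱ) = 94.145.
V = 37 × 18 × 7 = 4662 m³.
RT60 = 0.161 × 4662 / 94.145 = 7.97 s.

7.97 seconds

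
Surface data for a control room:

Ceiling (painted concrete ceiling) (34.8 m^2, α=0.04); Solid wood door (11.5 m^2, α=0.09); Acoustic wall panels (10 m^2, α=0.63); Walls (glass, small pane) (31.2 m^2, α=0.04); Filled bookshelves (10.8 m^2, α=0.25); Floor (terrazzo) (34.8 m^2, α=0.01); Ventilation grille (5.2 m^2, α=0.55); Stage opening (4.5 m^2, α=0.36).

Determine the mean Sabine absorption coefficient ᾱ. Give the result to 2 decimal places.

S = Σ Sᵢ = 34.8 + 11.5 + 10 + 31.2 + 10.8 + 34.8 + 5.2 + 4.5 = 142.8 m^2.
Σ(Sᵢαᵢ) = 34.8·0.04 + 11.5·0.09 + 10·0.63 + 31.2·0.04 + 10.8·0.25 + 34.8·0.01 + 5.2·0.55 + 4.5·0.36 = 17.503.
ᾱ = 17.503 / 142.8 = 0.12.

0.12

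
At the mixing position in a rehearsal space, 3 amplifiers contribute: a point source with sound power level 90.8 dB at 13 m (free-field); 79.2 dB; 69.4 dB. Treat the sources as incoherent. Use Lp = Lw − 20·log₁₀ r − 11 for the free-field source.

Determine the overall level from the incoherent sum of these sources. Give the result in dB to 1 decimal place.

79.7 dB

Source at 13 m: Lp = 90.8 − 20·log₁₀(13) − 11 = 57.5 dB.
Sum in the linear (power) domain: Σ 10^(Lᵢ/10) = 10^(57.5/10) + 10^(79.2/10) + 10^(69.4/10) = 9.245e+07.
Back to dB: 10·log₁₀ Σ = 79.7 dB.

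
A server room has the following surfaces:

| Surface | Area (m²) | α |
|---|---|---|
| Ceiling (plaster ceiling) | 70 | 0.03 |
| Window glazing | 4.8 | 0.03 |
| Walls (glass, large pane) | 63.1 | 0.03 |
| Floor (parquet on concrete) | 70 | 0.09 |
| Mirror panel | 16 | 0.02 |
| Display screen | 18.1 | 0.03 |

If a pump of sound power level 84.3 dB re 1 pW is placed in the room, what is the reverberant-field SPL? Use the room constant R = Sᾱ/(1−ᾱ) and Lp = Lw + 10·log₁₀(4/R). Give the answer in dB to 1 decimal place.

A = 11.300 sabins; S = 242.0 m².
ᾱ = 11.300/242.0 = 0.0467; R = Sᾱ/(1−ᾱ) = 11.300/(1−0.0467) = 11.854 m².
Lp = Lw + 10 log₁₀(4/R) = 84.3 -4.72 = 79.6 dB.

79.6 dB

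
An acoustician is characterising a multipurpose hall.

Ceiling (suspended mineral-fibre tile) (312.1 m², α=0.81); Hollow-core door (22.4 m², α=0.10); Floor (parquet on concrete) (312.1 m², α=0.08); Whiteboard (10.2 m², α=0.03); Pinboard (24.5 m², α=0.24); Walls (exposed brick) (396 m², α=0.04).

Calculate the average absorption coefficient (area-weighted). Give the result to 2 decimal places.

0.28

Total surface area S = 1077.3 m².
A = 312.1*0.81 + 22.4*0.10 + 312.1*0.08 + 10.2*0.03 + 24.5*0.24 + 396*0.04 = 302.035 sabins.
ᾱ = A/S = 0.28.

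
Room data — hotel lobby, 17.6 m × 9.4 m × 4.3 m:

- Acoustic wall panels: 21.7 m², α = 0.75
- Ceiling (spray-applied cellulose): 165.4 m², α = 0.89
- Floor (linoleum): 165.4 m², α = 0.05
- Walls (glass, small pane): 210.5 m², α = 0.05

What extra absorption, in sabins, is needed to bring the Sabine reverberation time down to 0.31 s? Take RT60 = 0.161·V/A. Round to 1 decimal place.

Equivalent absorption area: A₁ = 21.7·0.75 + 165.4·0.89 + 165.4·0.05 + 210.5·0.05 = 182.276 m².
V = 711.392 m³. Required absorption A₂ = 0.161 × 711.392 / 0.31 = 369.465 sabins.
ΔA = A₂ − A₁ = 369.465 − 182.276 = 187.2 sabins.

187.2 sabins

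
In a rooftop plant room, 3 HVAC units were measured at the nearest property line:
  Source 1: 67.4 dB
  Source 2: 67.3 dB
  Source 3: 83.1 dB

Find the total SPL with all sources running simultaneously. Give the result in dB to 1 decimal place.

83.3 dB

Sum in the linear (power) domain: Σ 10^(Lᵢ/10) = 10^(67.4/10) + 10^(67.3/10) + 10^(83.1/10) = 2.15e+08.
Combined level = 10 log₁₀(2.15e+08) = 83.3 dB.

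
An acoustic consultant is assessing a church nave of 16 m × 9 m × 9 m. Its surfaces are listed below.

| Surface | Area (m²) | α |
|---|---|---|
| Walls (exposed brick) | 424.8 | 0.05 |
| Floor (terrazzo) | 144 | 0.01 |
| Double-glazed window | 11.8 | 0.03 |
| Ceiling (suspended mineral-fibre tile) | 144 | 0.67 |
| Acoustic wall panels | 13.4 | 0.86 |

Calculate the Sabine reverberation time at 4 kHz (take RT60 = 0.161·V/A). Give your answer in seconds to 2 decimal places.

1.59 seconds

Summing Sᵢαᵢ: 21.240 + 1.440 + 0.354 + 96.480 + 11.524 → A = 131.038 sabins.
Volume V = 16 × 9 × 9 = 1296 m³.
T = 0.161 V/A = 0.161·1296/131.038 = 1.59 s.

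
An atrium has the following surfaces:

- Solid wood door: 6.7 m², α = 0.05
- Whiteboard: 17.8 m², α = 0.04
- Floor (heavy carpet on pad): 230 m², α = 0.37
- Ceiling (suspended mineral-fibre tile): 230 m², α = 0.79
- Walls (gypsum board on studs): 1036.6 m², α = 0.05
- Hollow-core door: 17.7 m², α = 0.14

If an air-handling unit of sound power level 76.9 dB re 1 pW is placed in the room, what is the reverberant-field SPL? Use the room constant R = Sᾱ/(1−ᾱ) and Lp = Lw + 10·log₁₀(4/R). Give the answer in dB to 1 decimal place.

Σ(Sᵢαᵢ) = 6.7·0.05 + 17.8·0.04 + 230·0.37 + 230·0.79 + 1036.6·0.05 + 17.7·0.14 = 322.155; total area S = 1538.8 m².
ᾱ = 322.155/1538.8 = 0.2094; R = Sᾱ/(1−ᾱ) = 322.155/(1−0.2094) = 407.482 m².
Lp = Lw + 10 log₁₀(4/R) = 76.9 -20.08 = 56.8 dB.

56.8 dB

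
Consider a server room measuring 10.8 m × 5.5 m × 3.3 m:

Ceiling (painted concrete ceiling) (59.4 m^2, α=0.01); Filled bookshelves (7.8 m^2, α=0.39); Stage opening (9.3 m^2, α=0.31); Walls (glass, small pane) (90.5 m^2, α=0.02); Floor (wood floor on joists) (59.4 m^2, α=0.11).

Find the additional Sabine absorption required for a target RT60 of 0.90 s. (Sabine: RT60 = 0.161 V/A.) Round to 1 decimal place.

Total absorption A₁ = 59.4*0.01 + 7.8*0.39 + 9.3*0.31 + 90.5*0.02 + 59.4*0.11
  = 0.594 + 3.042 + 2.883 + 1.810 + 6.534 = 14.863 m^2 sabins.
V = 196.02 m³. Required absorption A₂ = 0.161 × 196.02 / 0.90 = 35.066 sabins.
Additional absorption ΔA = 35.066 − 14.863 = 20.2 sabins.

20.2 sabins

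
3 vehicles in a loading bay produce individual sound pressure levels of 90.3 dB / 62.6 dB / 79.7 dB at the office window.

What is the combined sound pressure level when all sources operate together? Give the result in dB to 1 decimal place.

Converting to relative power and adding: 10^(90.3/10) + 10^(62.6/10) + 10^(79.7/10) = 1.167e+09.
L_total = 10·log₁₀(1.167e+09) = 90.7 dB.

90.7 dB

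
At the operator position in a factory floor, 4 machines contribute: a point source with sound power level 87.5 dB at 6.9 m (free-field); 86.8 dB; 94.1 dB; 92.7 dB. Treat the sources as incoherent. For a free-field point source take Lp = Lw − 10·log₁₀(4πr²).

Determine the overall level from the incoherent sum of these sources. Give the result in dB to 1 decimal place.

96.9 dB

Source at 6.9 m: Lp = 87.5 − 10·log₁₀(4π·6.9²) = 87.5 − 10·log₁₀(598.285) = 59.7 dB.
Converting to relative power and adding: 10^(59.7/10) + 10^(86.8/10) + 10^(94.1/10) + 10^(92.7/10) = 4.912e+09.
Back to dB: 10·log₁₀ Σ = 96.9 dB.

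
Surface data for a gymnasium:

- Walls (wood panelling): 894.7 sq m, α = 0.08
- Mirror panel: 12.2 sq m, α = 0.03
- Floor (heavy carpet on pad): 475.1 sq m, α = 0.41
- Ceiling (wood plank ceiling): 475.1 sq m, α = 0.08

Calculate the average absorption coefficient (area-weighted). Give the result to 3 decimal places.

0.164

Total surface area S = 1857.1 sq m.
A = 894.7×0.08 + 12.2×0.03 + 475.1×0.41 + 475.1×0.08 = 304.741 sabins.
ᾱ = 304.741 / 1857.1 = 0.164.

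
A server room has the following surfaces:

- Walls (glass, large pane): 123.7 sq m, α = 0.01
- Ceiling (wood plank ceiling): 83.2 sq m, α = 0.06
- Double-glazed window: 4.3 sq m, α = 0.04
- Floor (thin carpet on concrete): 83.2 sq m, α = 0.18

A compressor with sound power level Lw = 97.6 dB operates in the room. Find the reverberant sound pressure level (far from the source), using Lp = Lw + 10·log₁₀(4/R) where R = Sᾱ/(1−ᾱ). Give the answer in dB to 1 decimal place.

A = 21.377 sabins; S = 294.4 sq m.
ᾱ = 0.0726, so room constant R = A/(1−ᾱ) = 23.050 sq m.
Lp = Lw + 10 log₁₀(4/R) = 97.6 -7.61 = 90.0 dB.

90.0 dB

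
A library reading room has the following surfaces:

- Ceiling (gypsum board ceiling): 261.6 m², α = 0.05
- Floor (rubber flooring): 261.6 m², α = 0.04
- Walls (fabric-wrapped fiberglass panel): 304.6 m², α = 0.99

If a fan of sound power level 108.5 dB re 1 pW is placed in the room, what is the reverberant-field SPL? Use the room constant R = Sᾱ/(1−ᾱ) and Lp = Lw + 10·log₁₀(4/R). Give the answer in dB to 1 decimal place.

87.2 dB

A = 325.098 sabins; S = 827.8 m².
ᾱ = 325.098/827.8 = 0.3927; R = Sᾱ/(1−ᾱ) = 325.098/(1−0.3927) = 535.317 m².
Lp = Lw + 10 log₁₀(4/R) = 108.5 -21.27 = 87.2 dB.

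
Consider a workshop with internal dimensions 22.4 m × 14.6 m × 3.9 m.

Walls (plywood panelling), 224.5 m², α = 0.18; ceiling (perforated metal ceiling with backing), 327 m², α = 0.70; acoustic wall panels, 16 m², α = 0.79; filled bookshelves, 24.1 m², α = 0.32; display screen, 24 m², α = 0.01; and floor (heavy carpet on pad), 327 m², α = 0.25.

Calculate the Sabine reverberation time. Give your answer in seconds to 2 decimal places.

0.55 s

Total absorption A = 224.5×0.18 + 327×0.70 + 16×0.79 + 24.1×0.32 + 24×0.01 + 327×0.25
  = 40.410 + 228.900 + 12.640 + 7.712 + 0.240 + 81.750 = 371.652 m² sabins.
Room volume: 1275.456 m³.
RT60 = 0.161 · V / A = 0.161 × 1275.456 / 371.652 = 0.55 s.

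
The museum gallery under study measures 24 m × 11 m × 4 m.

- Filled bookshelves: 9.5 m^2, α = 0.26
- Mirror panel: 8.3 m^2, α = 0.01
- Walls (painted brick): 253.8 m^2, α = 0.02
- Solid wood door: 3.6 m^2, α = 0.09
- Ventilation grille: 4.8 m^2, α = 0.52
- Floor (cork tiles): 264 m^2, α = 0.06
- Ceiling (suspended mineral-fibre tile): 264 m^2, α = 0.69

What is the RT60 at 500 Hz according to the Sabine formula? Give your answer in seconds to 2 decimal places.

0.82 seconds

Equivalent absorption area: A = 9.5·0.26 + 8.3·0.01 + 253.8·0.02 + 3.6·0.09 + 4.8·0.52 + 264·0.06 + 264·0.69 = 208.449 m^2.
Volume V = 24 × 11 × 4 = 1056 m³.
RT60 = 0.161 · V / A = 0.161 × 1056 / 208.449 = 0.82 s.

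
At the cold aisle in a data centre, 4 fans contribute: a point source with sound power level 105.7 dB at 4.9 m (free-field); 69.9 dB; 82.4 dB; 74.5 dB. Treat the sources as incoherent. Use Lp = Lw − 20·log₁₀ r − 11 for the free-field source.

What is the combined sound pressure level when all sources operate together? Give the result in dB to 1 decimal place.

Source at 4.9 m: Lp = 105.7 − 20·log₁₀(4.9) − 11 = 80.9 dB.
Converting to relative power and adding: 10^(80.9/10) + 10^(69.9/10) + 10^(82.4/10) + 10^(74.5/10) = 3.348e+08.
Back to dB: 10·log₁₀ Σ = 85.2 dB.

85.2 dB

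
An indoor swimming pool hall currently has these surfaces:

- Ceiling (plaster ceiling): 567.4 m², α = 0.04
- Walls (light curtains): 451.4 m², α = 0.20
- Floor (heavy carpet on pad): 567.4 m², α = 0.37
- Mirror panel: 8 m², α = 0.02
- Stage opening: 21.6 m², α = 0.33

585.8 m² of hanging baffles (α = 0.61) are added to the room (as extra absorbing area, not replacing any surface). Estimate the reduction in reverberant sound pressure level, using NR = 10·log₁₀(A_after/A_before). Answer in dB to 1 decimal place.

Total absorption A_before = 567.4*0.04 + 451.4*0.20 + 567.4*0.37 + 8*0.02 + 21.6*0.33
  = 22.696 + 90.280 + 209.938 + 0.160 + 7.128 = 330.202 m² sabins.
Added absorption = 585.8 × 0.61 = 357.338 sabins.
New total A_after = 687.540 sabins.
Reduction = 10 log₁₀(A_after/A_before) = 10 log₁₀(2.0822) = 3.2 dB.

3.2 dB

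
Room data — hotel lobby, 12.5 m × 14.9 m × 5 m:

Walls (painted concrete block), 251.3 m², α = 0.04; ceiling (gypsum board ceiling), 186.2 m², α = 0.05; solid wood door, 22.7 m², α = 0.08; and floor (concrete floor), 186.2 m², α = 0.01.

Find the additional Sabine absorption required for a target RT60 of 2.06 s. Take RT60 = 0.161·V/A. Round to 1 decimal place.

A₁ = Σ Sᵢαᵢ = 251.3×0.04 + 186.2×0.05 + 22.7×0.08 + 186.2×0.01 = 23.040 sabins.
For T = 2.06 s, need A₂ = 0.161·V/T = 0.161·931.25/2.06 = 72.782 sabins.
Shortfall: 72.782 − 23.040 = 49.7 sabins.

49.7 sabins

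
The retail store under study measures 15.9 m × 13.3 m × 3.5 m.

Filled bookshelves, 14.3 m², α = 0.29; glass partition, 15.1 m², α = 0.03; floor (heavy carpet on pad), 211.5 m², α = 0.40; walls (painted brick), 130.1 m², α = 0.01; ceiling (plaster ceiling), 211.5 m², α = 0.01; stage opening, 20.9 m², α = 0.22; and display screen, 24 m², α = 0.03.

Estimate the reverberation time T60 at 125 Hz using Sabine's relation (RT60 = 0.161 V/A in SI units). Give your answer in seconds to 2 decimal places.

1.22 seconds

Summing Sᵢαᵢ: 4.147 + 0.453 + 84.600 + 1.301 + 2.115 + 4.598 + 0.720 → A = 97.934 sabins.
V = 15.9·13.3·3.5 = 740.145 m³.
Sabine: RT60 = 0.161 × 740.145 / 97.934 = 1.22 s.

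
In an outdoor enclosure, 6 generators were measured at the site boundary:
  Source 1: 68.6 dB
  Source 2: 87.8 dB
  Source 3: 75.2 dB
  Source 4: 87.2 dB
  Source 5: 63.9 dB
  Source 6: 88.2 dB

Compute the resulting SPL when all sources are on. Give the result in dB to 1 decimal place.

92.6 dB

Sum in the linear (power) domain: Σ 10^(Lᵢ/10) = 10^(68.6/10) + 10^(87.8/10) + 10^(75.2/10) + 10^(87.2/10) + 10^(63.9/10) + 10^(88.2/10) = 1.831e+09.
Back to dB: 10·log₁₀ Σ = 92.6 dB.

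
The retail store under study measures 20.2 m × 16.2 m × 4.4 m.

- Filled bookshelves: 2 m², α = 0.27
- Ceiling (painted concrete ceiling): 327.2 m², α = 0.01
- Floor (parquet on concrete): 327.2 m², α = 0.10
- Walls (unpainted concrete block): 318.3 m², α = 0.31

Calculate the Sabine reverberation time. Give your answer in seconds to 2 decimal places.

Summing Sᵢαᵢ: 0.540 + 3.272 + 32.720 + 98.673 → A = 135.205 sabins.
Volume V = 20.2 × 16.2 × 4.4 = 1439.856 m³.
T = 0.161 V/A = 0.161·1439.856/135.205 = 1.71 s.

1.71 s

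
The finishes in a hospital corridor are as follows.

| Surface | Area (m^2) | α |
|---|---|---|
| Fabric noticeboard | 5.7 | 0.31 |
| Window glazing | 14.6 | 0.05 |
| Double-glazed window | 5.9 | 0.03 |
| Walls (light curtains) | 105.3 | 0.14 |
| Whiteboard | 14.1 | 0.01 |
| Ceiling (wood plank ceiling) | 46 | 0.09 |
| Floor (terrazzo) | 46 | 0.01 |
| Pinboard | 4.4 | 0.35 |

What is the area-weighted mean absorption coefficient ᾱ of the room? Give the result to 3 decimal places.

0.098

S = Σ Sᵢ = 5.7 + 14.6 + 5.9 + 105.3 + 14.1 + 46 + 46 + 4.4 = 242.0 m^2.
Σ(Sᵢαᵢ) = 5.7×0.31 + 14.6×0.05 + 5.9×0.03 + 105.3×0.14 + 14.1×0.01 + 46×0.09 + 46×0.01 + 4.4×0.35 = 23.697.
ᾱ = A/S = 0.098.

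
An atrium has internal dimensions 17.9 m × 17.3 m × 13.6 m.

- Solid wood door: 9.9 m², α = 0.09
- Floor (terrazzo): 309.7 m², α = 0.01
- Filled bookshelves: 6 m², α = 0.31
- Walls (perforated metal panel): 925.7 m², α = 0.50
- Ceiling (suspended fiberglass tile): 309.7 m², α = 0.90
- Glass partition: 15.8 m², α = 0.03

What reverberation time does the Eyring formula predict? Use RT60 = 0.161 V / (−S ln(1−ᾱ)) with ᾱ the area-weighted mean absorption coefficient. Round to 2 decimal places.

0.67 sec

Total surface area S = 9.9 + 309.7 + 6 + 925.7 + 309.7 + 15.8 = 1576.8 m².
Σ(Sᵢαᵢ) = 9.9·0.09 + 309.7·0.01 + 6·0.31 + 925.7·0.50 + 309.7·0.90 + 15.8·0.03 = 747.902.
ᾱ = 747.902 / 1576.8 = 0.4743.
Eyring denominator: −S ln(1−ᾱ) = 1013.921.
V = 17.9 × 17.3 × 13.6 = 4211.512 m³.
T = 0.161·V/[−S·ln(1−ᾱ)] = 0.161·4211.512/1013.921 = 0.67 s.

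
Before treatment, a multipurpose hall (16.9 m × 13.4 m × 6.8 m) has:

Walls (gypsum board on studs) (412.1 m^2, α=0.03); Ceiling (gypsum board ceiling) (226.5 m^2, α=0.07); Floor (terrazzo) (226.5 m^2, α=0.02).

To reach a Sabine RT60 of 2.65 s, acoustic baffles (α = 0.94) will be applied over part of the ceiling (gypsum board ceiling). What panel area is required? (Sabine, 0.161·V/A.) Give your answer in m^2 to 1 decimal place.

69.9

A₁ = Σ Sᵢαᵢ = 412.1·0.03 + 226.5·0.07 + 226.5·0.02 = 32.748 sabins.
Required A₂ = 0.161·1539.928/2.65 = 93.558 sabins.
Absorption to add: 93.558 − 32.748 = 60.810 sabins.
Net gain per m^2: Δα = 0.94 − 0.07 = 0.87.
Area = ΔA/Δα = 60.810/0.87 = 69.9 m^2.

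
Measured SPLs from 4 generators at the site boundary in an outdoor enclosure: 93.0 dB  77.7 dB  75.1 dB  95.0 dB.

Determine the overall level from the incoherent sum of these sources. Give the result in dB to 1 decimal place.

Converting to relative power and adding: 10^(93.0/10) + 10^(77.7/10) + 10^(75.1/10) + 10^(95.0/10) = 5.249e+09.
L_total = 10·log₁₀(5.249e+09) = 97.2 dB.

97.2 dB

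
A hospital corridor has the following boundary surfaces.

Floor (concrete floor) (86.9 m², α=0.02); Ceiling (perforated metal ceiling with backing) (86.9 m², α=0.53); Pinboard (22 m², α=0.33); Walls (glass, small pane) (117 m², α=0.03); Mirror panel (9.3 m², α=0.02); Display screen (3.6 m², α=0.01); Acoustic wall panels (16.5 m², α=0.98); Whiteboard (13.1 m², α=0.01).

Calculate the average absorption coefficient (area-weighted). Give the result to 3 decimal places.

Total surface area S = 355.3 m².
Σ(Sᵢαᵢ) = 86.9×0.02 + 86.9×0.53 + 22×0.33 + 117×0.03 + 9.3×0.02 + 3.6×0.01 + 16.5×0.98 + 13.1×0.01 = 75.088.
ᾱ = A/S = 0.211.

0.211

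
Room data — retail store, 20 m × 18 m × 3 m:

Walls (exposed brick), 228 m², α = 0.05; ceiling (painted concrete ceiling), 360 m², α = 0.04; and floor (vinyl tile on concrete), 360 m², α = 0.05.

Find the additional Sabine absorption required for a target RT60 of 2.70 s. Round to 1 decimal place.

A₁ = Σ Sᵢαᵢ = 228·0.05 + 360·0.04 + 360·0.05 = 43.800 sabins.
For T = 2.70 s, need A₂ = 0.161·V/T = 0.161·1080/2.70 = 64.400 sabins.
Shortfall: 64.400 − 43.800 = 20.6 sabins.

20.6 sabins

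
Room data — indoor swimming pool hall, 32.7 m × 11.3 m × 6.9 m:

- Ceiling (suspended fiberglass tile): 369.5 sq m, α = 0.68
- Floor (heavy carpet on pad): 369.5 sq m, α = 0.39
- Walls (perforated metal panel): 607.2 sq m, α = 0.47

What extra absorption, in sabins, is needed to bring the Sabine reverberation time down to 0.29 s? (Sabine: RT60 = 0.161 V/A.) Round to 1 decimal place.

A₁ = Σ Sᵢαᵢ = 369.5*0.68 + 369.5*0.39 + 607.2*0.47 = 680.749 sabins.
V = 2549.619 m³. Required absorption A₂ = 0.161 × 2549.619 / 0.29 = 1415.478 sabins.
ΔA = A₂ − A₁ = 1415.478 − 680.749 = 734.7 sabins.

734.7 sabins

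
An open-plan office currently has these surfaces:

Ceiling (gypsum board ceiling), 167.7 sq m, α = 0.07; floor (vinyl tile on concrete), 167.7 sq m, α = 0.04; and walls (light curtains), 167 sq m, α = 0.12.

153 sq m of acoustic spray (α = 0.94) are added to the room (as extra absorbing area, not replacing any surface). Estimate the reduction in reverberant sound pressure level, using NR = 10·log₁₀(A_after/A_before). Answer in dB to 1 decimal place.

6.8 dB

Equivalent absorption area: A_before = 167.7*0.07 + 167.7*0.04 + 167*0.12 = 38.487 sq m.
Added absorption = 153 × 0.94 = 143.820 sabins.
New total A_after = 182.307 sabins.
NR = 10·log₁₀(182.307/38.487) = 6.8 dB.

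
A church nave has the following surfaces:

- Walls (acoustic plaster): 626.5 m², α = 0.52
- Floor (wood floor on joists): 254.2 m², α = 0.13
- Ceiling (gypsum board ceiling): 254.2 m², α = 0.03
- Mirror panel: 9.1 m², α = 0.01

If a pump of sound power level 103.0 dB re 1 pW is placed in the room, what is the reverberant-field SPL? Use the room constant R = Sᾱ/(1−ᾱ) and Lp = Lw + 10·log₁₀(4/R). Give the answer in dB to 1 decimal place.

81.7 dB

Σ(Sᵢαᵢ) = 626.5·0.52 + 254.2·0.13 + 254.2·0.03 + 9.1·0.01 = 366.543; total area S = 1144.0 m².
ᾱ = 0.3204, so room constant R = A/(1−ᾱ) = 539.351 m².
Lp = 103.0 + 10·log₁₀(4/539.351) = 103.0 + (-21.30) = 81.7 dB.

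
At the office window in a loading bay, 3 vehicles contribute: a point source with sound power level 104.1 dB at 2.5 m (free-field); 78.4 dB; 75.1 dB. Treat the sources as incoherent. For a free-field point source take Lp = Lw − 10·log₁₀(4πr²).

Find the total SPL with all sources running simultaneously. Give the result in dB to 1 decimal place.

Source at 2.5 m: Lp = 104.1 − 10·log₁₀(4π·2.5²) = 104.1 − 10·log₁₀(78.540) = 85.1 dB.
Sum in the linear (power) domain: Σ 10^(Lᵢ/10) = 10^(85.1/10) + 10^(78.4/10) + 10^(75.1/10) = 4.251e+08.
Combined level = 10 log₁₀(4.251e+08) = 86.3 dB.

86.3 dB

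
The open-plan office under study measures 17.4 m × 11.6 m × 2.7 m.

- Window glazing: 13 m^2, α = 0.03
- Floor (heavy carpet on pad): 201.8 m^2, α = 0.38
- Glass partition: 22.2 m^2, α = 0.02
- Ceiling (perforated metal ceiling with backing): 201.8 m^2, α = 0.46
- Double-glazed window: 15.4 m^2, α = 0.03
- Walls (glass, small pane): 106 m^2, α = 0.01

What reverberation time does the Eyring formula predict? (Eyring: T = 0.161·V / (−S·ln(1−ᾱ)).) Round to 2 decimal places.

0.43 s

Total surface area S = 13 + 201.8 + 22.2 + 201.8 + 15.4 + 106 = 560.2 m^2.
Σ(Sᵢαᵢ) = 13·0.03 + 201.8·0.38 + 22.2·0.02 + 201.8·0.46 + 15.4·0.03 + 106·0.01 = 171.868.
Mean coefficient ᾱ = A/S = 0.3068.
−S·ln(1−ᾱ) = −560.2 × ln(1 − 0.3068) = 205.278.
V = 17.4 × 11.6 × 2.7 = 544.968 m³.
T = 0.161·V/[−S·ln(1−ᾱ)] = 0.161·544.968/205.278 = 0.43 s.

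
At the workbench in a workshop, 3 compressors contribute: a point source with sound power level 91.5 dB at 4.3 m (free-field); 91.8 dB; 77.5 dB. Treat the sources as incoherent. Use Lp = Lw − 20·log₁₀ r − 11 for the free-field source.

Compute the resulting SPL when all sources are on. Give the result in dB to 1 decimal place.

Source at 4.3 m: Lp = 91.5 − 20·log₁₀(4.3) − 11 = 67.8 dB.
Sum in the linear (power) domain: Σ 10^(Lᵢ/10) = 10^(67.8/10) + 10^(91.8/10) + 10^(77.5/10) = 1.576e+09.
Back to dB: 10·log₁₀ Σ = 92.0 dB.

92.0 dB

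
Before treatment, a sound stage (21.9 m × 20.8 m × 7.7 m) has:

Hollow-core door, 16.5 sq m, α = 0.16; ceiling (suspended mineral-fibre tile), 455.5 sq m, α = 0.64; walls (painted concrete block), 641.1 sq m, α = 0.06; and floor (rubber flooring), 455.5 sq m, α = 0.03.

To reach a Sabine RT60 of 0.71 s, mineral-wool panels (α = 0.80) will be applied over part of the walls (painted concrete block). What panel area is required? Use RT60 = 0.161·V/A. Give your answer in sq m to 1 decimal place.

606.9

A₁ = Σ Sᵢαᵢ = 16.5×0.16 + 455.5×0.64 + 641.1×0.06 + 455.5×0.03 = 346.291 sabins.
Required A₂ = 0.161·3507.504/0.71 = 795.364 sabins.
ΔA needed = 795.364 − 346.291 = 449.073 sabins.
Each sq m of panel replacing the walls (painted concrete block) adds (0.80 − 0.06) = 0.74 sabins.
Area = ΔA/Δα = 449.073/0.74 = 606.9 sq m.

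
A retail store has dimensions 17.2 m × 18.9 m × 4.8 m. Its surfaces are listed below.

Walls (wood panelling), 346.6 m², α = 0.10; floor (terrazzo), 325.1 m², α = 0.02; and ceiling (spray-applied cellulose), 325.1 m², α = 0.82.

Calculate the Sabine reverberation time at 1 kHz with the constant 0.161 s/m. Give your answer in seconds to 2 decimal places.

Total absorption A = 346.6*0.10 + 325.1*0.02 + 325.1*0.82
  = 34.660 + 6.502 + 266.582 = 307.744 m² sabins.
Volume V = 17.2 × 18.9 × 4.8 = 1560.384 m³.
T = 0.161 V/A = 0.161·1560.384/307.744 = 0.82 s.

0.82 sec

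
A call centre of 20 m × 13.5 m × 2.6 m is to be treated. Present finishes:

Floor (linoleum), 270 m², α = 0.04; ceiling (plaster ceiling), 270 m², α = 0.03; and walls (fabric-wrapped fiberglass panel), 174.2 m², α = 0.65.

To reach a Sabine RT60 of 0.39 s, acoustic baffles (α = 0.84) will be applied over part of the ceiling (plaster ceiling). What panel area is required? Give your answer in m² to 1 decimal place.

Summing Sᵢαᵢ: 10.800 + 8.100 + 113.230 → A₁ = 132.130 sabins.
Required A₂ = 0.161·702/0.39 = 289.800 sabins.
ΔA needed = 289.800 − 132.130 = 157.670 sabins.
Net gain per m²: Δα = 0.84 − 0.03 = 0.81.
Panel area = 157.670 / 0.81 = 194.7 m².

194.7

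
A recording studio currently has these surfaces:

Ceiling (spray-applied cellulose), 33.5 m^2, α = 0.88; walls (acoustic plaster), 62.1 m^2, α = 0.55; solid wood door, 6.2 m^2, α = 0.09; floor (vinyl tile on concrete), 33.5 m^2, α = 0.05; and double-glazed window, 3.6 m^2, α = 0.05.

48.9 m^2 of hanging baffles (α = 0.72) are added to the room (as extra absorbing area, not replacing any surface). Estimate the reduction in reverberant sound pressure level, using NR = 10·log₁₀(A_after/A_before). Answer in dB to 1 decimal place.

1.9 dB

Summing Sᵢαᵢ: 29.480 + 34.155 + 0.558 + 1.675 + 0.180 → A_before = 66.048 sabins.
Treatment contributes 48.9·0.72 = 35.208 sabins.
New total A_after = 101.256 sabins.
Reduction = 10 log₁₀(A_after/A_before) = 10 log₁₀(1.5331) = 1.9 dB.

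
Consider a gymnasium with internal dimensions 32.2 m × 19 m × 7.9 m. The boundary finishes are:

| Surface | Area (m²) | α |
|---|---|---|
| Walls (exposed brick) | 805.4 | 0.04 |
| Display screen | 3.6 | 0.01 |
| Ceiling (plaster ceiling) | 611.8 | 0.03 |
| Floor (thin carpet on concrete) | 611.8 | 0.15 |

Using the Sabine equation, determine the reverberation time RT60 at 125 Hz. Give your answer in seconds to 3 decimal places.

5.465 s

Equivalent absorption area: A = 805.4×0.04 + 3.6×0.01 + 611.8×0.03 + 611.8×0.15 = 142.376 m².
Volume V = 32.2 × 19 × 7.9 = 4833.22 m³.
T = 0.161 V/A = 0.161·4833.22/142.376 = 5.465 s.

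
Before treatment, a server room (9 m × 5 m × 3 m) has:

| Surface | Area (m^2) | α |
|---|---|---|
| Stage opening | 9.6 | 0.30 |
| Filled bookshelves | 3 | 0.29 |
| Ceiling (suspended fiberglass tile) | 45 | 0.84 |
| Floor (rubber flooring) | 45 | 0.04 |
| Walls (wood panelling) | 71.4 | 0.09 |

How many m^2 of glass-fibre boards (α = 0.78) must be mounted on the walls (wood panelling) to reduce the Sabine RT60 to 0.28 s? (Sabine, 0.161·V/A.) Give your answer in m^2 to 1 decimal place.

Equivalent absorption area: A₁ = 9.6×0.30 + 3×0.29 + 45×0.84 + 45×0.04 + 71.4×0.09 = 49.776 m^2.
Required A₂ = 0.161·135/0.28 = 77.625 sabins.
ΔA needed = 77.625 − 49.776 = 27.849 sabins.
Each m^2 of panel replacing the walls (wood panelling) adds (0.78 − 0.09) = 0.69 sabins.
Panel area = 27.849 / 0.69 = 40.4 m^2.

40.4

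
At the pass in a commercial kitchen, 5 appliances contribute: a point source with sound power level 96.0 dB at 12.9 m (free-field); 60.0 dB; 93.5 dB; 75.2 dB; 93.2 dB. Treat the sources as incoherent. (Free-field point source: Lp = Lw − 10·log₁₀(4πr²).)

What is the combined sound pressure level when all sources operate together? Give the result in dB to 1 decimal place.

96.4 dB

Source at 12.9 m: Lp = 96.0 − 10·log₁₀(4π·12.9²) = 96.0 − 10·log₁₀(2091.170) = 62.8 dB.
Sum in the linear (power) domain: Σ 10^(Lᵢ/10) = 10^(62.8/10) + 10^(60.0/10) + 10^(93.5/10) + 10^(75.2/10) + 10^(93.2/10) = 4.364e+09.
Back to dB: 10·log₁₀ Σ = 96.4 dB.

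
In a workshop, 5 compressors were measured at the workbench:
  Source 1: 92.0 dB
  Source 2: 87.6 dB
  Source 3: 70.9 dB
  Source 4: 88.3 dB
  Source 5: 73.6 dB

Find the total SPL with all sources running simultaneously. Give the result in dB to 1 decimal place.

94.6 dB

Converting to relative power and adding: 10^(92.0/10) + 10^(87.6/10) + 10^(70.9/10) + 10^(88.3/10) + 10^(73.6/10) = 2.872e+09.
Combined level = 10 log₁₀(2.872e+09) = 94.6 dB.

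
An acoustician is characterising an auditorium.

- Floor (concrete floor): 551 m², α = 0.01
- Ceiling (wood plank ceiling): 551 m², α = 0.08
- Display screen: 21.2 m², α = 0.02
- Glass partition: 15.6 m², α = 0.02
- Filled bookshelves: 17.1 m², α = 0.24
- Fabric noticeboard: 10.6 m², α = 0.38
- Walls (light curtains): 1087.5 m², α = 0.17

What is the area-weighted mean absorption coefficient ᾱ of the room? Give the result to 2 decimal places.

S = Σ Sᵢ = 551 + 551 + 21.2 + 15.6 + 17.1 + 10.6 + 1087.5 = 2254.0 m².
A = 551*0.01 + 551*0.08 + 21.2*0.02 + 15.6*0.02 + 17.1*0.24 + 10.6*0.38 + 1087.5*0.17 = 243.333 sabins.
ᾱ = A/S = 0.11.

0.11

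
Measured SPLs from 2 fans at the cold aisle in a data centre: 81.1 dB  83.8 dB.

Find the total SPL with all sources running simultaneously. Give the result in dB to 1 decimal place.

85.7 dB

Converting to relative power and adding: 10^(81.1/10) + 10^(83.8/10) = 3.687e+08.
L_total = 10·log₁₀(3.687e+08) = 85.7 dB.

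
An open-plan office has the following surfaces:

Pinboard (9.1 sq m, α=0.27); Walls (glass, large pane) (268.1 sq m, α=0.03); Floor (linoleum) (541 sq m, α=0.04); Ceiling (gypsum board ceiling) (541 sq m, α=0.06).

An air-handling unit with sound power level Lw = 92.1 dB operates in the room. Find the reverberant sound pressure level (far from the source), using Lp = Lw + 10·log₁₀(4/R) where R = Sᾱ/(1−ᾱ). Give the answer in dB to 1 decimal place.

A = 64.600 sabins; S = 1359.2 sq m.
ᾱ = 64.600/1359.2 = 0.0475; R = Sᾱ/(1−ᾱ) = 64.600/(1−0.0475) = 67.822 sq m.
Lp = 92.1 + 10·log₁₀(4/67.822) = 92.1 + (-12.29) = 79.8 dB.

79.8 dB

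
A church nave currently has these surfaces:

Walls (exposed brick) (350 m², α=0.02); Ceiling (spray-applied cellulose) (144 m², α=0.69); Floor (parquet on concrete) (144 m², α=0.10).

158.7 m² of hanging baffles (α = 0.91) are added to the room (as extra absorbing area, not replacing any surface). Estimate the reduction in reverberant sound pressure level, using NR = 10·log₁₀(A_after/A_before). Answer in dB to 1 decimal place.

A_before = Σ Sᵢαᵢ = 350×0.02 + 144×0.69 + 144×0.10 = 120.760 sabins.
Treatment contributes 158.7·0.91 = 144.417 sabins.
New total A_after = 265.177 sabins.
NR = 10·log₁₀(265.177/120.760) = 3.4 dB.

3.4 dB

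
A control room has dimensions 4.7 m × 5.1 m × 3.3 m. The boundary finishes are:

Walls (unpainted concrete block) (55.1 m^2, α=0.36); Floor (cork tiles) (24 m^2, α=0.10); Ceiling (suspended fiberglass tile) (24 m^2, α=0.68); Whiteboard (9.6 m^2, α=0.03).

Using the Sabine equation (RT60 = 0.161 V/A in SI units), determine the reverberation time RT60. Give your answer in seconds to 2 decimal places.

0.33 s

Equivalent absorption area: A = 55.1·0.36 + 24·0.10 + 24·0.68 + 9.6·0.03 = 38.844 m^2.
Volume V = 4.7 × 5.1 × 3.3 = 79.101 m³.
RT60 = 0.161 · V / A = 0.161 × 79.101 / 38.844 = 0.33 s.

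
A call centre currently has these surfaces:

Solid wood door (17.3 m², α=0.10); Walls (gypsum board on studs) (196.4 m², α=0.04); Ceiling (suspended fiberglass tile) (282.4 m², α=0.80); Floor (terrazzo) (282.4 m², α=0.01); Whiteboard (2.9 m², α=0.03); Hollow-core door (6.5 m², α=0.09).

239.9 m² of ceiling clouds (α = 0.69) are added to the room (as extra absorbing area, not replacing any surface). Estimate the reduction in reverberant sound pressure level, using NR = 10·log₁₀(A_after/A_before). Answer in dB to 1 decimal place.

Equivalent absorption area: A_before = 17.3×0.10 + 196.4×0.04 + 282.4×0.80 + 282.4×0.01 + 2.9×0.03 + 6.5×0.09 = 239.002 m².
Treatment contributes 239.9·0.69 = 165.531 sabins.
A_after = 239.002 + 165.531 = 404.533 sabins.
Reduction = 10 log₁₀(A_after/A_before) = 10 log₁₀(1.6926) = 2.3 dB.

2.3 dB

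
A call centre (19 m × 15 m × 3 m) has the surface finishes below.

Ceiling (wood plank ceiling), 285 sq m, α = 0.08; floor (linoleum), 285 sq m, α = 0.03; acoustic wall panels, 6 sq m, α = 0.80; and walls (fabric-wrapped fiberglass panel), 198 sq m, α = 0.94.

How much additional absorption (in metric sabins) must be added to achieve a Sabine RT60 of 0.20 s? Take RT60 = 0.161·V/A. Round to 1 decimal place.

Equivalent absorption area: A₁ = 285×0.08 + 285×0.03 + 6×0.80 + 198×0.94 = 222.270 sq m.
Target A₂ = 0.161·855/0.20 = 688.275 sabins (V = 855 m³).
Shortfall: 688.275 − 222.270 = 466.0 sabins.

466.0 sabins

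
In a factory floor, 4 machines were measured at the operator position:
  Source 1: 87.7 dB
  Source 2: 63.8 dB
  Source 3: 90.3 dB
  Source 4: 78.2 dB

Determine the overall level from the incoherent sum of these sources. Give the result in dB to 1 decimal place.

92.4 dB

Converting to relative power and adding: 10^(87.7/10) + 10^(63.8/10) + 10^(90.3/10) + 10^(78.2/10) = 1.729e+09.
Back to dB: 10·log₁₀ Σ = 92.4 dB.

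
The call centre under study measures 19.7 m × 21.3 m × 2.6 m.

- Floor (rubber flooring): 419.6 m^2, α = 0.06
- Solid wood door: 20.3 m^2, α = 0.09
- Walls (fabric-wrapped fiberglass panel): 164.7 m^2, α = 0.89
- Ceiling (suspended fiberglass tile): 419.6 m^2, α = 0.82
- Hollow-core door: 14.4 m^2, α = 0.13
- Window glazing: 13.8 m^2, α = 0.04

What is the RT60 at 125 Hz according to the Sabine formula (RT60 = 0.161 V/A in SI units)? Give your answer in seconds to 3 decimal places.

0.338 sec

Total absorption A = 419.6·0.06 + 20.3·0.09 + 164.7·0.89 + 419.6·0.82 + 14.4·0.13 + 13.8·0.04
  = 25.176 + 1.827 + 146.583 + 344.072 + 1.872 + 0.552 = 520.082 m^2 sabins.
Room volume: 1090.986 m³.
T = 0.161 V/A = 0.161·1090.986/520.082 = 0.338 s.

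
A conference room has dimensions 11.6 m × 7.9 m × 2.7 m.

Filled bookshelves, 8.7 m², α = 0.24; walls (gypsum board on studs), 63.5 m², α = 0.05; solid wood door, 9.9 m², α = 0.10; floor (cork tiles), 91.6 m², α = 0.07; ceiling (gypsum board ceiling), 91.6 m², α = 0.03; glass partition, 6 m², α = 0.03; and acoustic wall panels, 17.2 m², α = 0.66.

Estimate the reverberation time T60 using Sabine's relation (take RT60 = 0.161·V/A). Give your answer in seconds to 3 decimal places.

Summing Sᵢαᵢ: 2.088 + 3.175 + 0.990 + 6.412 + 2.748 + 0.180 + 11.352 → A = 26.945 sabins.
Room volume: 247.428 m³.
Sabine: RT60 = 0.161 × 247.428 / 26.945 = 1.478 s.

1.478 s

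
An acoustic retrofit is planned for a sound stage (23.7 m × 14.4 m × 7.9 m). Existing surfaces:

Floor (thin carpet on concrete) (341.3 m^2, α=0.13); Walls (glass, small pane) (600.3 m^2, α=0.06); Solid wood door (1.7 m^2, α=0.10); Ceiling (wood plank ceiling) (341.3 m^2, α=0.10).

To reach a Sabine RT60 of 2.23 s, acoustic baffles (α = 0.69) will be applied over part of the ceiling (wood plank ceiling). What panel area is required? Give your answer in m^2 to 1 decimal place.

Equivalent absorption area: A₁ = 341.3*0.13 + 600.3*0.06 + 1.7*0.10 + 341.3*0.10 = 114.687 m^2.
V = 2696.112 m³. Target absorption A₂ = 0.161 × 2696.112 / 2.23 = 194.652 sabins.
ΔA needed = 194.652 − 114.687 = 79.965 sabins.
Each m^2 of panel replacing the ceiling (wood plank ceiling) adds (0.69 − 0.10) = 0.59 sabins.
Area = ΔA/Δα = 79.965/0.59 = 135.5 m^2.

135.5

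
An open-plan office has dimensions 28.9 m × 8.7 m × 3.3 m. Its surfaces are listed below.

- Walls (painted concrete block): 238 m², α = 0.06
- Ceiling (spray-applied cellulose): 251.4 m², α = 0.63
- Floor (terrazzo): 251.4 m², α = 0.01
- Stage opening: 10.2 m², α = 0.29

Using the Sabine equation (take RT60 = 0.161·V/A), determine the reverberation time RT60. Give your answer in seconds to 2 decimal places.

A = Σ Sᵢαᵢ = 238×0.06 + 251.4×0.63 + 251.4×0.01 + 10.2×0.29 = 178.134 sabins.
Room volume: 829.719 m³.
RT60 = 0.161 · V / A = 0.161 × 829.719 / 178.134 = 0.75 s.

0.75 seconds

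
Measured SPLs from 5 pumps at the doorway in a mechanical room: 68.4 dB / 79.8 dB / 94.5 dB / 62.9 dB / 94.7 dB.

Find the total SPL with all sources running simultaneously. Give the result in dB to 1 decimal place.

Converting to relative power and adding: 10^(68.4/10) + 10^(79.8/10) + 10^(94.5/10) + 10^(62.9/10) + 10^(94.7/10) = 5.874e+09.
L_total = 10·log₁₀(5.874e+09) = 97.7 dB.

97.7 dB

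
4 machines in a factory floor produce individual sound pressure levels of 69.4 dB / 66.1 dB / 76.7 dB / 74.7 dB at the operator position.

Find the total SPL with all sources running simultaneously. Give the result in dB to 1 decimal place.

Sum in the linear (power) domain: Σ 10^(Lᵢ/10) = 10^(69.4/10) + 10^(66.1/10) + 10^(76.7/10) + 10^(74.7/10) = 8.907e+07.
Combined level = 10 log₁₀(8.907e+07) = 79.5 dB.

79.5 dB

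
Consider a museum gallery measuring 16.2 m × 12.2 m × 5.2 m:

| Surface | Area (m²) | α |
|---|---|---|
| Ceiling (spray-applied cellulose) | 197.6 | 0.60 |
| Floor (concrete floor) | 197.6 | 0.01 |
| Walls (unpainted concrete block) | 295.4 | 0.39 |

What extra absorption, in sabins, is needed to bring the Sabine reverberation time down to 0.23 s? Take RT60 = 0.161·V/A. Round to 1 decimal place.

483.7 sabins

Equivalent absorption area: A₁ = 197.6·0.60 + 197.6·0.01 + 295.4·0.39 = 235.742 m².
Target A₂ = 0.161·1027.728/0.23 = 719.410 sabins (V = 1027.728 m³).
Shortfall: 719.410 − 235.742 = 483.7 sabins.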